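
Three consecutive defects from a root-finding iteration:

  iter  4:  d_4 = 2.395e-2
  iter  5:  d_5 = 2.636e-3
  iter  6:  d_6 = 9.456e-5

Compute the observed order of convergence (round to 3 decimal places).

p ≈ ln(d_6/d_5) / ln(d_5/d_4)
  = ln(9.456e-5/2.636e-3) / ln(2.636e-3/2.395e-2)
  = ln(0.0358725) / ln(0.110063)
  = -3.327784 / -2.206702 ≈ 1.508035

1.508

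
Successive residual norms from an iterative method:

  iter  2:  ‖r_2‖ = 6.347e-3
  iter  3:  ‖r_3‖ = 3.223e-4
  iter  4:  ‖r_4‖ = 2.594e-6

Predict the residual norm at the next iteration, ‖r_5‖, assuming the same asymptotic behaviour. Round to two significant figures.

First estimate the order: p ≈ ln(‖r_4‖/‖r_3‖) / ln(‖r_3‖/‖r_2‖) = ln(2.594e-6/3.223e-4)/ln(3.223e-4/6.347e-3) = ln(0.0080484)/ln(0.0507799) ≈ 1.6181.
Then ‖r_5‖ ≈ ‖r_4‖·(‖r_4‖/‖r_3‖)^p = 2.594e-6·(0.0080484)^1.6181 = 2.594e-6·0.000408534 ≈ 1.06e-09.

1.1e-9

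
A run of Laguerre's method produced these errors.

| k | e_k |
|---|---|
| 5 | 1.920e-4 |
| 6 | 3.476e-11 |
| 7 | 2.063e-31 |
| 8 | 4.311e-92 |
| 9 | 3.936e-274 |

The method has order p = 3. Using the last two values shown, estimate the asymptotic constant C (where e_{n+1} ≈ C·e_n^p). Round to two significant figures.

4.9

C ≈ e_9 / e_8^3
  = 3.936e-274 / (4.311e-92)^3
  = 3.936e-274 / 8.01187e-275 ≈ 4.9127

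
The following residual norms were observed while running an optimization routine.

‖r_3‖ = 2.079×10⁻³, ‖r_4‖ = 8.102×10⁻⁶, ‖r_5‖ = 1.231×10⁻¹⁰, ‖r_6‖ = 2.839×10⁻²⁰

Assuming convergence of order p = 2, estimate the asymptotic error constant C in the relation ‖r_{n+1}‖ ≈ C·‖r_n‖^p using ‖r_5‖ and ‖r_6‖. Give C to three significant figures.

1.87

C ≈ ‖r_6‖ / ‖r_5‖^2
  = 2.839×10⁻²⁰ / (1.231×10⁻¹⁰)^2
  = 2.839×10⁻²⁰ / 1.51536e-20 ≈ 1.8735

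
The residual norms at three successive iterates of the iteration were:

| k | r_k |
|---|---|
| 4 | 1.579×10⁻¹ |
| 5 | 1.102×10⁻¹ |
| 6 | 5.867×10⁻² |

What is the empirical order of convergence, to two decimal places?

1.75

p ≈ ln(r_6/r_5) / ln(r_5/r_4)
  = ln(5.867×10⁻²/1.102×10⁻¹) / ln(1.102×10⁻¹/1.579×10⁻¹)
  = ln(0.532396) / ln(0.69791)
  = -0.63037 / -0.35967 ≈ 1.75263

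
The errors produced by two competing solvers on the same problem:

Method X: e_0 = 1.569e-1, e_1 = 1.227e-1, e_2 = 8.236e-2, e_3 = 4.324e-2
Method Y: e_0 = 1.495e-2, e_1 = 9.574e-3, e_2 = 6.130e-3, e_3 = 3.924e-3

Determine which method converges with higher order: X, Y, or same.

Method X: p ≈ ln(4.324e-2/8.236e-2)/ln(8.236e-2/1.227e-1) ≈ 1.62.
Method Y: p ≈ ln(3.924e-3/6.130e-3)/ln(6.130e-3/9.574e-3) ≈ 1.00.
Method X has the higher order (≈1.6 vs ≈1.0).

X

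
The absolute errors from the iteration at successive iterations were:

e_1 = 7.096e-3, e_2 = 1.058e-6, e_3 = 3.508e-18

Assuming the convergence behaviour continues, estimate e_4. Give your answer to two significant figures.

1.3e-52

First estimate the order: p ≈ ln(e_3/e_2) / ln(e_2/e_1) = ln(3.508e-18/1.058e-6)/ln(1.058e-6/7.096e-3) = ln(3.31569e-12)/ln(0.000149098) ≈ 3.0000.
Then e_4 ≈ e_3·(e_3/e_2)^p = 3.508e-18·(3.31569e-12)^3.0000 = 3.508e-18·3.6452e-35 ≈ 1.279e-52.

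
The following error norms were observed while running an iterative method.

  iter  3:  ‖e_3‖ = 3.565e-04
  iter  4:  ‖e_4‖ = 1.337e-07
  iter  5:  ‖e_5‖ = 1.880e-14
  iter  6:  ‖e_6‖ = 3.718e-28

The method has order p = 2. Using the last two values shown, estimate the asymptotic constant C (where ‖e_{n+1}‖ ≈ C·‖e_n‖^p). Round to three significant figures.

1.05

C ≈ ‖e_6‖ / ‖e_5‖^2
  = 3.718e-28 / (1.880e-14)^2
  = 3.718e-28 / 3.5344e-28 ≈ 1.0519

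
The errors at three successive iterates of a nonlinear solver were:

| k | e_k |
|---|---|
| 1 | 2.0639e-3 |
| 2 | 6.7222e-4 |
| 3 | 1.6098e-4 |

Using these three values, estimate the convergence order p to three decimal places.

1.274

p ≈ ln(e_3/e_2) / ln(e_2/e_1)
  = ln(1.6098e-4/6.7222e-4) / ln(6.7222e-4/2.0639e-3)
  = ln(0.239475) / ln(0.325704)
  = -1.429306 / -1.121766 ≈ 1.274157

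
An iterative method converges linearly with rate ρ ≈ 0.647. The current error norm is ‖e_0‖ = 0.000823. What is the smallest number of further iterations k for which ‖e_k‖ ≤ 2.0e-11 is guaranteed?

After k steps, ‖e_k‖ ≈ 0.000823·0.647^k.
Need 0.647^k ≤ 2.0e-11/0.000823 = 2.43013e-08.
k ≥ ln(2.43013e-08)/ln(0.647) = -17.5327/-0.43541 = 40.267.
Smallest integer k = 41.

41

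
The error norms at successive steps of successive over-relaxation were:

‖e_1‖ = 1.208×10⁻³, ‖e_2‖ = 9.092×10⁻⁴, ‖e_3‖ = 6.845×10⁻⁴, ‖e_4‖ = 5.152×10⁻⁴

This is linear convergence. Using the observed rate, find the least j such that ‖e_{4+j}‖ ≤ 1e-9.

Rate ρ ≈ ‖e_4‖/‖e_3‖ = 5.152×10⁻⁴/6.845×10⁻⁴ = 0.7527.
After j more steps, ‖e_{4+j}‖ ≈ 5.152×10⁻⁴·ρ^j; need ρ^j ≤ 1e-9/5.152×10⁻⁴ = 1.94099e-06.
j ≥ ln(1.94099e-06)/ln(0.7527) = -13.1523/-0.28409 = 46.296.
So 47 more iterations are needed.

47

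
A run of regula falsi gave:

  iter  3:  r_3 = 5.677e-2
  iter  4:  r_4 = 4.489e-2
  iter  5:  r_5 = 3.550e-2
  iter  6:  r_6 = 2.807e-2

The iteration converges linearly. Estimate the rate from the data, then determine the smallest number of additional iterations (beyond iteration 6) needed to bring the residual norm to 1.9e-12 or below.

Rate ρ ≈ r_6/r_5 = 2.807e-2/3.550e-2 = 0.7907.
After j more steps, r_{6+j} ≈ 2.807e-2·ρ^j; need ρ^j ≤ 1.9e-12/2.807e-2 = 6.76879e-11.
j ≥ ln(6.76879e-11)/ln(0.7907) = -23.4161/-0.23484 = 99.711.
So 100 more iterations are needed.

100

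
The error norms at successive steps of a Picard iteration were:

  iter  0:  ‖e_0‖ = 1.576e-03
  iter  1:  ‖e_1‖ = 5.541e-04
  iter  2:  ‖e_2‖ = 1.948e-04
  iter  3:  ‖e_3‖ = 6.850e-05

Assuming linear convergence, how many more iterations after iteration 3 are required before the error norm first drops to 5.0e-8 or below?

7

Rate ρ ≈ ‖e_3‖/‖e_2‖ = 6.850e-05/1.948e-04 = 0.3516.
After j more steps, ‖e_{3+j}‖ ≈ 6.850e-05·ρ^j; need ρ^j ≤ 5.0e-8/6.850e-05 = 0.000729927.
j ≥ ln(0.000729927)/ln(0.3516) = -7.2226/-1.04526 = 6.910.
So 7 more iterations are needed.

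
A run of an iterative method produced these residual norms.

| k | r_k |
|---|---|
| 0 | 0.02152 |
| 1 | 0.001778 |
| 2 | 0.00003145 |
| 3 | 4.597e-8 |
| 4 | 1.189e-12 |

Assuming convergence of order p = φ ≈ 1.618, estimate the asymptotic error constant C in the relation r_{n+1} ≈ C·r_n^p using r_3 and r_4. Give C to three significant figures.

C ≈ r_4 / r_3^1.618
  = 1.189e-12 / (4.597e-8)^1.618
  = 1.189e-12 / 1.34241e-12 ≈ 0.88572

0.886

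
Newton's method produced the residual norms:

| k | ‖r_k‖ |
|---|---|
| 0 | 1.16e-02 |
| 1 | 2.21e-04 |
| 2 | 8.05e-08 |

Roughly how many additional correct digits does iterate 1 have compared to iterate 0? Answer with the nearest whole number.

Digits gained ≈ log₁₀(‖r_0‖/‖r_1‖) = log₁₀(1.16e-02/2.21e-04) = log₁₀(52.4887) ≈ 1.720.

2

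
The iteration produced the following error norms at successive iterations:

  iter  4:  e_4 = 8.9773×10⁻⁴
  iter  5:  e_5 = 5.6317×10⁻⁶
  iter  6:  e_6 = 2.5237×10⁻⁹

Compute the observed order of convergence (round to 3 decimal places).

1.520

p ≈ ln(e_6/e_5) / ln(e_5/e_4)
  = ln(2.5237×10⁻⁹/5.6317×10⁻⁶) / ln(5.6317×10⁻⁶/8.9773×10⁻⁴)
  = ln(0.000448124) / ln(0.00627327)
  = -7.710441 / -5.071458 ≈ 1.520360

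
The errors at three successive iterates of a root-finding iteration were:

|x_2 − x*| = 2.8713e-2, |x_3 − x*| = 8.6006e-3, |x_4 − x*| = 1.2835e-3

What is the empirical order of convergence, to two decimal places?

p ≈ ln(|x_4 − x*|/|x_3 − x*|) / ln(|x_3 − x*|/|x_2 − x*|)
  = ln(1.2835e-3/8.6006e-3) / ln(8.6006e-3/2.8713e-2)
  = ln(0.149234) / ln(0.299537)
  = -1.90224 / -1.20552 ≈ 1.57794

1.58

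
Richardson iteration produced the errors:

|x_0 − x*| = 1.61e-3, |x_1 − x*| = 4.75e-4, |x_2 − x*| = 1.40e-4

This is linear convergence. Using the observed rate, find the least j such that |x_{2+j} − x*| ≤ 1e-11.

14

Rate ρ ≈ |x_2 − x*|/|x_1 − x*| = 1.40e-4/4.75e-4 = 0.2947.
After j more steps, |x_{2+j} − x*| ≈ 1.40e-4·ρ^j; need ρ^j ≤ 1e-11/1.40e-4 = 7.14286e-08.
j ≥ ln(7.14286e-08)/ln(0.2947) = -16.4546/-1.22180 = 13.468.
So 14 more iterations are needed.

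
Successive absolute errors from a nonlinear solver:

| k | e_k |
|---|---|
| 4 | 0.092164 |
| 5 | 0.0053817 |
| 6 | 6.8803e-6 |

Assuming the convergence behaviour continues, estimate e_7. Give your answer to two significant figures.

First estimate the order: p ≈ ln(e_6/e_5) / ln(e_5/e_4) = ln(6.8803e-6/0.0053817)/ln(0.0053817/0.092164) = ln(0.00127846)/ln(0.0583926) ≈ 2.3453.
Then e_7 ≈ e_6·(e_6/e_5)^p = 6.8803e-6·(0.00127846)^2.3453 = 6.8803e-6·1.638e-07 ≈ 1.127e-12.

1.1e-12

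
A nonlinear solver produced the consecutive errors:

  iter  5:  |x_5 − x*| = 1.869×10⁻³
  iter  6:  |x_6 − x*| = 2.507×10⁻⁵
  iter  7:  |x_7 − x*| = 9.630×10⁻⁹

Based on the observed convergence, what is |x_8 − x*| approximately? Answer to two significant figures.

5.7e-15

First estimate the order: p ≈ ln(|x_7 − x*|/|x_6 − x*|) / ln(|x_6 − x*|/|x_5 − x*|) = ln(9.630×10⁻⁹/2.507×10⁻⁵)/ln(2.507×10⁻⁵/1.869×10⁻³) = ln(0.000384124)/ln(0.0134136) ≈ 1.8241.
Then |x_8 − x*| ≈ |x_7 − x*|·(|x_7 − x*|/|x_6 − x*|)^p = 9.630×10⁻⁹·(0.000384124)^1.8241 = 9.630×10⁻⁹·5.88484e-07 ≈ 5.667e-15.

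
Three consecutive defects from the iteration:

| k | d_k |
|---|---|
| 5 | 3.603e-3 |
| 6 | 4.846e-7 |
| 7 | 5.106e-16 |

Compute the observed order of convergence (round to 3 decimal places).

2.319

p ≈ ln(d_7/d_6) / ln(d_6/d_5)
  = ln(5.106e-16/4.846e-7) / ln(4.846e-7/3.603e-3)
  = ln(1.05365e-09) / ln(0.000134499)
  = -20.671006 / -8.913954 ≈ 2.318949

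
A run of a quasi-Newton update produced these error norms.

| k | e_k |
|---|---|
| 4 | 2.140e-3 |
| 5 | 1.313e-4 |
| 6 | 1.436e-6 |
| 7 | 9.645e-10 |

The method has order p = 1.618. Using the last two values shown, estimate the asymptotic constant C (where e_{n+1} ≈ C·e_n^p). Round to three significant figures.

C ≈ e_7 / e_6^1.618
  = 9.645e-10 / (1.436e-6)^1.618
  = 9.645e-10 / 3.51784e-10 ≈ 2.7417

2.74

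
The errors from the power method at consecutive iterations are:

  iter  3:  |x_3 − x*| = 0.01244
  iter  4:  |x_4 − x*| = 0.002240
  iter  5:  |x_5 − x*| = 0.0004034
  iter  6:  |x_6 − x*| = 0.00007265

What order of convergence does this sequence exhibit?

1

Consecutive ratios: |x_6 − x*|/|x_5 − x*| = 0.00007265/0.0004034 = 0.180094, |x_5 − x*|/|x_4 − x*| = 0.0004034/0.002240 = 0.180089.
p ≈ ln(0.180094)/ln(0.180089) = -1.7143/-1.7143 ≈ 1.00.
So the convergence is linear (order 1).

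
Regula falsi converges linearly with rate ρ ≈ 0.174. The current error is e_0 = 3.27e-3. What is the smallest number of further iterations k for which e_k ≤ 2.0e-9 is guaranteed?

9

After k steps, e_k ≈ 3.27e-3·0.174^k.
Need 0.174^k ≤ 2.0e-9/3.27e-3 = 6.11621e-07.
k ≥ ln(6.11621e-07)/ln(0.174) = -14.3072/-1.74870 = 8.182.
Smallest integer k = 9.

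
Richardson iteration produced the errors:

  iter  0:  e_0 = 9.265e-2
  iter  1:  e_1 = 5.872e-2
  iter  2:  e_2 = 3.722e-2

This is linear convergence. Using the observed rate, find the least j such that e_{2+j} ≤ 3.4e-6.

Rate ρ ≈ e_2/e_1 = 3.722e-2/5.872e-2 = 0.6339.
After j more steps, e_{2+j} ≈ 3.722e-2·ρ^j; need ρ^j ≤ 3.4e-6/3.722e-2 = 9.13487e-05.
j ≥ ln(9.13487e-05)/ln(0.6339) = -9.3008/-0.45586 = 20.403.
So 21 more iterations are needed.

21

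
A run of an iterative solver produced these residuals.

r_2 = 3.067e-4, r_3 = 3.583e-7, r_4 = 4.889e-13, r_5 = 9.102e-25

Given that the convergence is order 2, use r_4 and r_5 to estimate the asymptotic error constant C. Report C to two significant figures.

C ≈ r_5 / r_4^2
  = 9.102e-25 / (4.889e-13)^2
  = 9.102e-25 / 2.39023e-25 ≈ 3.808

3.8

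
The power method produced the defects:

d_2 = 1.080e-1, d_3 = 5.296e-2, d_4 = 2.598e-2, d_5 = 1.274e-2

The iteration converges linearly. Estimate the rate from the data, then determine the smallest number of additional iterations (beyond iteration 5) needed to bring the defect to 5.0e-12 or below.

31

Rate ρ ≈ d_5/d_4 = 1.274e-2/2.598e-2 = 0.4904.
After j more steps, d_{5+j} ≈ 1.274e-2·ρ^j; need ρ^j ≤ 5.0e-12/1.274e-2 = 3.92465e-10.
j ≥ ln(3.92465e-10)/ln(0.4904) = -21.6586/-0.71253 = 30.397.
So 31 more iterations are needed.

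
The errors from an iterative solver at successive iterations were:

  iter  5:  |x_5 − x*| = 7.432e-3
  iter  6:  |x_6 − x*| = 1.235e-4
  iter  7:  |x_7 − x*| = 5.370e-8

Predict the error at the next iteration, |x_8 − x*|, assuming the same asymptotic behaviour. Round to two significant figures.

First estimate the order: p ≈ ln(|x_7 − x*|/|x_6 − x*|) / ln(|x_6 − x*|/|x_5 − x*|) = ln(5.370e-8/1.235e-4)/ln(1.235e-4/7.432e-3) = ln(0.000434818)/ln(0.0166173) ≈ 1.8892.
Then |x_8 − x*| ≈ |x_7 − x*|·(|x_7 − x*|/|x_6 − x*|)^p = 5.370e-8·(0.000434818)^1.8892 = 5.370e-8·4.45749e-07 ≈ 2.394e-14.

2.4e-14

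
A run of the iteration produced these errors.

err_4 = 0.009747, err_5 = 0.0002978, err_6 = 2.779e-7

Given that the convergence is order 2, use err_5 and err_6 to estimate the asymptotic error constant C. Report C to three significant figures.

3.13

C ≈ err_6 / err_5^2
  = 2.779e-7 / (0.0002978)^2
  = 2.779e-7 / 8.86848e-08 ≈ 3.1336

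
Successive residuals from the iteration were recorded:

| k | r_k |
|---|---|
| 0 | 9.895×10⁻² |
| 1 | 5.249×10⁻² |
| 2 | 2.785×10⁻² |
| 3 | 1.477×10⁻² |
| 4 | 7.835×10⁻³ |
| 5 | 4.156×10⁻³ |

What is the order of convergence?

1

Consecutive ratios: r_5/r_4 = 4.156×10⁻³/7.835×10⁻³ = 0.53044, r_4/r_3 = 7.835×10⁻³/1.477×10⁻² = 0.530467.
p ≈ ln(0.53044)/ln(0.530467) = -0.6340/-0.6340 ≈ 1.00.
So the convergence is linear (order 1).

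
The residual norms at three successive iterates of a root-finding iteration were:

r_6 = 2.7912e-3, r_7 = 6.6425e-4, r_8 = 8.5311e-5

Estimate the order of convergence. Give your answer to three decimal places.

p ≈ ln(r_8/r_7) / ln(r_7/r_6)
  = ln(8.5311e-5/6.6425e-4) / ln(6.6425e-4/2.7912e-3)
  = ln(0.128432) / ln(0.23798)
  = -2.052356 / -1.435569 ≈ 1.429646

1.430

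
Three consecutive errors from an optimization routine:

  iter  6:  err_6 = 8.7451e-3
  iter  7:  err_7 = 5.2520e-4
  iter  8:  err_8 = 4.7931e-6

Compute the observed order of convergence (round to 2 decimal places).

1.67

p ≈ ln(err_8/err_7) / ln(err_7/err_6)
  = ln(4.7931e-6/5.2520e-4) / ln(5.2520e-4/8.7451e-3)
  = ln(0.00912624) / ln(0.0600565)
  = -4.69660 / -2.81247 ≈ 1.66992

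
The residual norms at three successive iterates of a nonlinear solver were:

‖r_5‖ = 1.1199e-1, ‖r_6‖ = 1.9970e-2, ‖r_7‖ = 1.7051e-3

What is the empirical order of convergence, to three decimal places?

p ≈ ln(‖r_7‖/‖r_6‖) / ln(‖r_6‖/‖r_5‖)
  = ln(1.7051e-3/1.9970e-2) / ln(1.9970e-2/1.1199e-1)
  = ln(0.0853831) / ln(0.178319)
  = -2.460607 / -1.724181 ≈ 1.427116

1.427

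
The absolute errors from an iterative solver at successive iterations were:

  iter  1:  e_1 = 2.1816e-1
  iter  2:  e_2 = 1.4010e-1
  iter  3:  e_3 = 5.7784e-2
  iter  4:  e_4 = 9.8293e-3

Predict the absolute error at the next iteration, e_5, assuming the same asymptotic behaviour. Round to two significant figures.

First estimate the order: p ≈ ln(e_4/e_3) / ln(e_3/e_2) = ln(9.8293e-3/5.7784e-2)/ln(5.7784e-2/1.4010e-1) = ln(0.170104)/ln(0.412448) ≈ 2.0001.
Then e_5 ≈ e_4·(e_4/e_3)^p = 9.8293e-3·(0.170104)^2.0001 = 9.8293e-3·0.0289302 ≈ 0.0002844.

2.8e-4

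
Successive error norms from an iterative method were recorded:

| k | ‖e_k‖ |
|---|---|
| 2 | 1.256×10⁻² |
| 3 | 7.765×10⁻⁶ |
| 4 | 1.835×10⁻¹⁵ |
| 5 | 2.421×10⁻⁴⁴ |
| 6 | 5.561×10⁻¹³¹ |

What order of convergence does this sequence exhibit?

Consecutive ratios: ‖e_6‖/‖e_5‖ = 5.561×10⁻¹³¹/2.421×10⁻⁴⁴ = 2.29698e-87, ‖e_5‖/‖e_4‖ = 2.421×10⁻⁴⁴/1.835×10⁻¹⁵ = 1.31935e-29.
p ≈ ln(2.29698e-87)/ln(1.31935e-29) = -199.4933/-66.4978 ≈ 3.00.
So the convergence is cubic (order 3).

3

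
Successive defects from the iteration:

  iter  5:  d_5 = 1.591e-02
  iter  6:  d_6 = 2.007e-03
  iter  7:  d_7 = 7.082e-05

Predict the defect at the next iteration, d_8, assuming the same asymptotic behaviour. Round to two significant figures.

3.2e-7

First estimate the order: p ≈ ln(d_7/d_6) / ln(d_6/d_5) = ln(7.082e-05/2.007e-03)/ln(2.007e-03/1.591e-02) = ln(0.0352865)/ln(0.126147) ≈ 1.6153.
Then d_8 ≈ d_7·(d_7/d_6)^p = 7.082e-05·(0.0352865)^1.6153 = 7.082e-05·0.00450767 ≈ 3.192e-07.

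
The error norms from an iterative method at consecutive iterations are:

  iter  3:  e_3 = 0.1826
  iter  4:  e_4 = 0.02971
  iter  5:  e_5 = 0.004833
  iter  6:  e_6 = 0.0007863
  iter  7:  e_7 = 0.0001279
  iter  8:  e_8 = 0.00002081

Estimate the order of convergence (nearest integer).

1

Consecutive ratios: e_8/e_7 = 0.00002081/0.0001279 = 0.162705, e_7/e_6 = 0.0001279/0.0007863 = 0.162661.
p ≈ ln(0.162705)/ln(0.162661) = -1.8158/-1.8161 ≈ 1.00.
So the convergence is linear (order 1).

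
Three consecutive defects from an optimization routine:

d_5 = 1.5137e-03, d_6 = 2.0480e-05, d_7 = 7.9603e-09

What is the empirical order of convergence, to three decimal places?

1.825

p ≈ ln(d_7/d_6) / ln(d_6/d_5)
  = ln(7.9603e-09/2.0480e-05) / ln(2.0480e-05/1.5137e-03)
  = ln(0.000388687) / ln(0.0135298)
  = -7.852736 / -4.302861 ≈ 1.825003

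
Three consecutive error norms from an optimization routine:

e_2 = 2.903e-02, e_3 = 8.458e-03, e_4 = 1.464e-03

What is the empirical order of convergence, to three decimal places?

1.422

p ≈ ln(e_4/e_3) / ln(e_3/e_2)
  = ln(1.464e-03/8.458e-03) / ln(8.458e-03/2.903e-02)
  = ln(0.173091) / ln(0.291354)
  = -1.753938 / -1.233216 ≈ 1.422247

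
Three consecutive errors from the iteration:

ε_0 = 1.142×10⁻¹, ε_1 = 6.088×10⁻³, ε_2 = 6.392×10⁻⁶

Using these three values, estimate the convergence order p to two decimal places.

2.34

p ≈ ln(ε_2/ε_1) / ln(ε_1/ε_0)
  = ln(6.392×10⁻⁶/6.088×10⁻³) / ln(6.088×10⁻³/1.142×10⁻¹)
  = ln(0.00104993) / ln(0.05331)
  = -6.85903 / -2.93163 ≈ 2.33966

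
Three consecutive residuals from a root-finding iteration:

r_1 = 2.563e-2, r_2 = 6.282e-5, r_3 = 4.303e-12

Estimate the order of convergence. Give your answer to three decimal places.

p ≈ ln(r_3/r_2) / ln(r_2/r_1)
  = ln(4.303e-12/6.282e-5) / ln(6.282e-5/2.563e-2)
  = ln(6.84973e-08) / ln(0.00245103)
  = -16.496472 / -6.011247 ≈ 2.744268

2.744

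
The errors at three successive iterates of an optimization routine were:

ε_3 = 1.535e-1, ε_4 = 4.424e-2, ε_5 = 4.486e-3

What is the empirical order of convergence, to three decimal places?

1.840

p ≈ ln(ε_5/ε_4) / ln(ε_4/ε_3)
  = ln(4.486e-3/4.424e-2) / ln(4.424e-2/1.535e-1)
  = ln(0.101401) / ln(0.288208)
  = -2.288672 / -1.244073 ≈ 1.839661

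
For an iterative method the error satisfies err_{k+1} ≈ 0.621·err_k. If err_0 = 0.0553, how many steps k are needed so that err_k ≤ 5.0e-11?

44

After k steps, err_k ≈ 0.0553·0.621^k.
Need 0.621^k ≤ 5.0e-11/0.0553 = 9.04159e-10.
k ≥ ln(9.04159e-10)/ln(0.621) = -20.8240/-0.47642 = 43.709.
Smallest integer k = 44.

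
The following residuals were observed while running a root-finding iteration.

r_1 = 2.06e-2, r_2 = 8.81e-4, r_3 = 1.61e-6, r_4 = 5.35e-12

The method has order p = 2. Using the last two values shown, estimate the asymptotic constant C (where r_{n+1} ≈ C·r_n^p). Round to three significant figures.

C ≈ r_4 / r_3^2
  = 5.35e-12 / (1.61e-6)^2
  = 5.35e-12 / 2.5921e-12 ≈ 2.064

2.06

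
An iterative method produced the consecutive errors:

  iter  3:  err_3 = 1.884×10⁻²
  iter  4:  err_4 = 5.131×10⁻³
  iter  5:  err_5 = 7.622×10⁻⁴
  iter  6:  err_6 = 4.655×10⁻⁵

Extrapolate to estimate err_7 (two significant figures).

7.7e-7

First estimate the order: p ≈ ln(err_6/err_5) / ln(err_5/err_4) = ln(4.655×10⁻⁵/7.622×10⁻⁴)/ln(7.622×10⁻⁴/5.131×10⁻³) = ln(0.0610732)/ln(0.148548) ≈ 1.4661.
Then err_7 ≈ err_6·(err_6/err_5)^p = 4.655×10⁻⁵·(0.0610732)^1.4661 = 4.655×10⁻⁵·0.0165934 ≈ 7.724e-07.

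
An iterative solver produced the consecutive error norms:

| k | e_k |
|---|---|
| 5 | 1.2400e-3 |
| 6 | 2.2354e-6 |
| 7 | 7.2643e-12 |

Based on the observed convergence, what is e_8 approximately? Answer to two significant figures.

7.7e-23

First estimate the order: p ≈ ln(e_7/e_6) / ln(e_6/e_5) = ln(7.2643e-12/2.2354e-6)/ln(2.2354e-6/1.2400e-3) = ln(3.24966e-06)/ln(0.00180274) ≈ 2.0000.
Then e_8 ≈ e_7·(e_7/e_6)^p = 7.2643e-12·(3.24966e-06)^2.0000 = 7.2643e-12·1.05603e-11 ≈ 7.671e-23.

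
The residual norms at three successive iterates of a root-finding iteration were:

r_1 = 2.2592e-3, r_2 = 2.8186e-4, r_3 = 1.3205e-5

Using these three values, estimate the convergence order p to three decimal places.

p ≈ ln(r_3/r_2) / ln(r_2/r_1)
  = ln(1.3205e-5/2.8186e-4) / ln(2.8186e-4/2.2592e-3)
  = ln(0.0468495) / ln(0.124761)
  = -3.060815 / -2.081355 ≈ 1.470588

1.471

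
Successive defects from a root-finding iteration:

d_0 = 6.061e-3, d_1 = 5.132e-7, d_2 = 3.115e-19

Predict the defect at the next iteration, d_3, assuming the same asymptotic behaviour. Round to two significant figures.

First estimate the order: p ≈ ln(d_2/d_1) / ln(d_1/d_0) = ln(3.115e-19/5.132e-7)/ln(5.132e-7/6.061e-3) = ln(6.06976e-13)/ln(8.46725e-05) ≈ 3.0000.
Then d_3 ≈ d_2·(d_2/d_1)^p = 3.115e-19·(6.06976e-13)^3.0000 = 3.115e-19·2.23622e-37 ≈ 6.966e-56.

7.0e-56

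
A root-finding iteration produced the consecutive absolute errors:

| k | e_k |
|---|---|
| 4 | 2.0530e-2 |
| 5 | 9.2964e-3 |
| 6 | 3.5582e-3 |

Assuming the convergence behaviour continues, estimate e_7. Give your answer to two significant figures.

First estimate the order: p ≈ ln(e_6/e_5) / ln(e_5/e_4) = ln(3.5582e-3/9.2964e-3)/ln(9.2964e-3/2.0530e-2) = ln(0.38275)/ln(0.45282) ≈ 1.2122.
Then e_7 ≈ e_6·(e_6/e_5)^p = 3.5582e-3·(0.38275)^1.2122 = 3.5582e-3·0.312183 ≈ 0.001111.

1.1e-3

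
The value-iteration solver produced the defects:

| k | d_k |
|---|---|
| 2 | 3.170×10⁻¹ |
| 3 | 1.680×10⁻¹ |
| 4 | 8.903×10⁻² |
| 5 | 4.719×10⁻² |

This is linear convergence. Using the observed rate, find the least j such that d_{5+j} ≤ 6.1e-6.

Rate ρ ≈ d_5/d_4 = 4.719×10⁻²/8.903×10⁻² = 0.5300.
After j more steps, d_{5+j} ≈ 4.719×10⁻²·ρ^j; need ρ^j ≤ 6.1e-6/4.719×10⁻² = 0.000129265.
j ≥ ln(0.000129265)/ln(0.5300) = -8.9536/-0.63488 = 14.103.
So 15 more iterations are needed.

15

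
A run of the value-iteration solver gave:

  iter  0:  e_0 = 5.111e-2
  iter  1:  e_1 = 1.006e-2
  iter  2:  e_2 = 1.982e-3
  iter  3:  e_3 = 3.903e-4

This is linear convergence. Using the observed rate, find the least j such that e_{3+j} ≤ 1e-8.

7

Rate ρ ≈ e_3/e_2 = 3.903e-4/1.982e-3 = 0.1969.
After j more steps, e_{3+j} ≈ 3.903e-4·ρ^j; need ρ^j ≤ 1e-8/3.903e-4 = 2.56213e-05.
j ≥ ln(2.56213e-05)/ln(0.1969) = -10.5721/-1.62506 = 6.506.
So 7 more iterations are needed.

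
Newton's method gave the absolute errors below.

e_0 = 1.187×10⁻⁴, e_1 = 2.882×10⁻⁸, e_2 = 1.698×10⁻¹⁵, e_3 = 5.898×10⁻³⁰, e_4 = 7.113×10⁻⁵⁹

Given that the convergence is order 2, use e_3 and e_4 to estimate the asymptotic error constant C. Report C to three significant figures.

C ≈ e_4 / e_3^2
  = 7.113×10⁻⁵⁹ / (5.898×10⁻³⁰)^2
  = 7.113×10⁻⁵⁹ / 3.47864e-59 ≈ 2.0448

2.04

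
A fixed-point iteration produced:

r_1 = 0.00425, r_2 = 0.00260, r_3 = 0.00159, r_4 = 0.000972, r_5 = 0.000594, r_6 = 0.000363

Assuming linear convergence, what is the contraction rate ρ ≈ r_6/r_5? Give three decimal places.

ρ ≈ r_6/r_5 = 0.000363/0.000594 = 0.61111

0.611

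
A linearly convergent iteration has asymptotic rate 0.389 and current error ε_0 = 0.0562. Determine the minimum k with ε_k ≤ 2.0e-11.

24

After k steps, ε_k ≈ 0.0562·0.389^k.
Need 0.389^k ≤ 2.0e-11/0.0562 = 3.55872e-10.
k ≥ ln(3.55872e-10)/ln(0.389) = -21.7565/-0.94418 = 23.043.
Smallest integer k = 24.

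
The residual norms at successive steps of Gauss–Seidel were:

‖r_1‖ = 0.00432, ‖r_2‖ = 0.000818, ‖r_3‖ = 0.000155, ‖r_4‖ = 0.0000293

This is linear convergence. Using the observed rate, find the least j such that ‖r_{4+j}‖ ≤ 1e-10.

Rate ρ ≈ ‖r_4‖/‖r_3‖ = 0.0000293/0.000155 = 0.1890.
After j more steps, ‖r_{4+j}‖ ≈ 0.0000293·ρ^j; need ρ^j ≤ 1e-10/0.0000293 = 3.41297e-06.
j ≥ ln(3.41297e-06)/ln(0.1890) = -12.5879/-1.66601 = 7.556.
So 8 more iterations are needed.

8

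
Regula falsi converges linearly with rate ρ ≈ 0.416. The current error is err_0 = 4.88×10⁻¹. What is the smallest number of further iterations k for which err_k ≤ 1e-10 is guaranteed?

26

After k steps, err_k ≈ 4.88×10⁻¹·0.416^k.
Need 0.416^k ≤ 1e-10/4.88×10⁻¹ = 2.04918e-10.
k ≥ ln(2.04918e-10)/ln(0.416) = -22.3084/-0.87707 = 25.435.
Smallest integer k = 26.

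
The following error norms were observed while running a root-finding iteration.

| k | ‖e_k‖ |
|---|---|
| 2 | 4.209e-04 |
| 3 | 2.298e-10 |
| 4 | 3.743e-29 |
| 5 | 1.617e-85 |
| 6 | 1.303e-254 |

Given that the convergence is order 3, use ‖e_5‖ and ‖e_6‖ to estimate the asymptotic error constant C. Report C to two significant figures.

3.1

C ≈ ‖e_6‖ / ‖e_5‖^3
  = 1.303e-254 / (1.617e-85)^3
  = 1.303e-254 / 4.22795e-255 ≈ 3.0819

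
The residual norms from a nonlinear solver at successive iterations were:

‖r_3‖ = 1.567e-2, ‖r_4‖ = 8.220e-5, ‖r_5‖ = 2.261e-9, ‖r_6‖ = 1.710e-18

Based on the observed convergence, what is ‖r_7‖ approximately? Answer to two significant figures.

9.8e-37

First estimate the order: p ≈ ln(‖r_6‖/‖r_5‖) / ln(‖r_5‖/‖r_4‖) = ln(1.710e-18/2.261e-9)/ln(2.261e-9/8.220e-5) = ln(7.56303e-10)/ln(2.75061e-05) ≈ 2.0000.
Then ‖r_7‖ ≈ ‖r_6‖·(‖r_6‖/‖r_5‖)^p = 1.710e-18·(7.56303e-10)^2.0000 = 1.710e-18·5.71994e-19 ≈ 9.781e-37.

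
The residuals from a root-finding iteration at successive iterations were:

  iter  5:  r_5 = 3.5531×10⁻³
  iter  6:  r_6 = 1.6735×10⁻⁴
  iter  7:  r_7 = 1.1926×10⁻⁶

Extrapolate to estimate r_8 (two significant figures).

4.0e-10

First estimate the order: p ≈ ln(r_7/r_6) / ln(r_6/r_5) = ln(1.1926×10⁻⁶/1.6735×10⁻⁴)/ln(1.6735×10⁻⁴/3.5531×10⁻³) = ln(0.00712638)/ln(0.0470997) ≈ 1.6181.
Then r_8 ≈ r_7·(r_7/r_6)^p = 1.1926×10⁻⁶·(0.00712638)^1.6181 = 1.1926×10⁻⁶·0.000335527 ≈ 4.001e-10.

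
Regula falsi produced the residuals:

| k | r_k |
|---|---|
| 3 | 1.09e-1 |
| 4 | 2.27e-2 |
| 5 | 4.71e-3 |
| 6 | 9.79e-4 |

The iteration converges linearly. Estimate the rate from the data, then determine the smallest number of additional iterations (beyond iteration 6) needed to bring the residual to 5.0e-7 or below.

5

Rate ρ ≈ r_6/r_5 = 9.79e-4/4.71e-3 = 0.2079.
After j more steps, r_{6+j} ≈ 9.79e-4·ρ^j; need ρ^j ≤ 5.0e-7/9.79e-4 = 0.000510725.
j ≥ ln(0.000510725)/ln(0.2079) = -7.5797/-1.57070 = 4.826.
So 5 more iterations are needed.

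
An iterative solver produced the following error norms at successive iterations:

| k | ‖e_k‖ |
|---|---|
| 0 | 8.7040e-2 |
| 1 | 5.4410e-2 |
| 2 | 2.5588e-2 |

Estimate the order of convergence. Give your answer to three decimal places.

p ≈ ln(‖e_2‖/‖e_1‖) / ln(‖e_1‖/‖e_0‖)
  = ln(2.5588e-2/5.4410e-2) / ln(5.4410e-2/8.7040e-2)
  = ln(0.470281) / ln(0.625115)
  = -0.754425 / -0.469820 ≈ 1.605775

1.606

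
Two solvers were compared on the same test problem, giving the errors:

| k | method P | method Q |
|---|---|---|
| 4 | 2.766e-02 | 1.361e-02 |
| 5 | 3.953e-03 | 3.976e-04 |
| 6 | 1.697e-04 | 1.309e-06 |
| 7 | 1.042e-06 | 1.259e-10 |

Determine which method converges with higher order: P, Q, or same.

Method P: p ≈ ln(1.042e-06/1.697e-04)/ln(1.697e-04/3.953e-03) ≈ 1.62.
Method Q: p ≈ ln(1.259e-10/1.309e-06)/ln(1.309e-06/3.976e-04) ≈ 1.62.
Both orders ≈ 1.6 — effectively the same.

same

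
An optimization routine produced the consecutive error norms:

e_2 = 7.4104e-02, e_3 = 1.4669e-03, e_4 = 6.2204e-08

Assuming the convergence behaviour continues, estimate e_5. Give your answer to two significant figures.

First estimate the order: p ≈ ln(e_4/e_3) / ln(e_3/e_2) = ln(6.2204e-08/1.4669e-03)/ln(1.4669e-03/7.4104e-02) = ln(4.24051e-05)/ln(0.0197952) ≈ 2.5669.
Then e_5 ≈ e_4·(e_4/e_3)^p = 6.2204e-08·(4.24051e-05)^2.5669 = 6.2204e-08·5.97062e-12 ≈ 3.714e-19.

3.7e-19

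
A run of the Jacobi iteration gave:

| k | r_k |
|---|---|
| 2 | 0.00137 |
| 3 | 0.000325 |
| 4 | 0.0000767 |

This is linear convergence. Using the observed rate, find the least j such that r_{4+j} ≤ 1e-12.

13

Rate ρ ≈ r_4/r_3 = 0.0000767/0.000325 = 0.2360.
After j more steps, r_{4+j} ≈ 0.0000767·ρ^j; need ρ^j ≤ 1e-12/0.0000767 = 1.30378e-08.
j ≥ ln(1.30378e-08)/ln(0.2360) = -18.1554/-1.44392 = 12.574.
So 13 more iterations are needed.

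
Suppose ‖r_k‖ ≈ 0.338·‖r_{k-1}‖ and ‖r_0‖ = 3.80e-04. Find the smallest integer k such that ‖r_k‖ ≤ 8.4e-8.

8

After k steps, ‖r_k‖ ≈ 3.80e-04·0.338^k.
Need 0.338^k ≤ 8.4e-8/3.80e-04 = 0.000221053.
k ≥ ln(0.000221053)/ln(0.338) = -8.4171/-1.08471 = 7.760.
Smallest integer k = 8.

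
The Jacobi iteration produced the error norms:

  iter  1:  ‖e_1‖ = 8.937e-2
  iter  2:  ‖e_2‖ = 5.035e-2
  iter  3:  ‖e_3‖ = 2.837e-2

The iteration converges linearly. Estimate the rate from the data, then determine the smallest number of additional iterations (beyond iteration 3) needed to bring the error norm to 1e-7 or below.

22

Rate ρ ≈ ‖e_3‖/‖e_2‖ = 2.837e-2/5.035e-2 = 0.5635.
After j more steps, ‖e_{3+j}‖ ≈ 2.837e-2·ρ^j; need ρ^j ≤ 1e-7/2.837e-2 = 3.52485e-06.
j ≥ ln(3.52485e-06)/ln(0.5635) = -12.5557/-0.57359 = 21.890.
So 22 more iterations are needed.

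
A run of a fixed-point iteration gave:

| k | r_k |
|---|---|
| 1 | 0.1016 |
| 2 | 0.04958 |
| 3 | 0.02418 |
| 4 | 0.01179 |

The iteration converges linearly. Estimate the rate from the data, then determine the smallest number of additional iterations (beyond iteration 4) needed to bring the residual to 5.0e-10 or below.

24

Rate ρ ≈ r_4/r_3 = 0.01179/0.02418 = 0.4876.
After j more steps, r_{4+j} ≈ 0.01179·ρ^j; need ρ^j ≤ 5.0e-10/0.01179 = 4.24088e-08.
j ≥ ln(4.24088e-08)/ln(0.4876) = -16.9759/-0.71826 = 23.635.
So 24 more iterations are needed.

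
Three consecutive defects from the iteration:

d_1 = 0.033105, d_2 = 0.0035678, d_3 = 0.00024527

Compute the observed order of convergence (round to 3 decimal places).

p ≈ ln(d_3/d_2) / ln(d_2/d_1)
  = ln(0.00024527/0.0035678) / ln(0.0035678/0.033105)
  = ln(0.0687454) / ln(0.107772)
  = -2.677345 / -2.227737 ≈ 1.201823

1.202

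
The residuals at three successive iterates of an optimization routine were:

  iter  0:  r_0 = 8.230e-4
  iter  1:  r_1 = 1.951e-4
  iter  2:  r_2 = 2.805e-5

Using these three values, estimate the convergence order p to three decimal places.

1.347

p ≈ ln(r_2/r_1) / ln(r_1/r_0)
  = ln(2.805e-5/1.951e-4) / ln(1.951e-4/8.230e-4)
  = ln(0.143772) / ln(0.23706)
  = -1.939527 / -1.439442 ≈ 1.347416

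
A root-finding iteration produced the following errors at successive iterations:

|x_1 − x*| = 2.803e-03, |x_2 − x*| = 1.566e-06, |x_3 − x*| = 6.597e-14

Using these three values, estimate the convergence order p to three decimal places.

p ≈ ln(|x_3 − x*|/|x_2 − x*|) / ln(|x_2 − x*|/|x_1 − x*|)
  = ln(6.597e-14/1.566e-06) / ln(1.566e-06/2.803e-03)
  = ln(4.21264e-08) / ln(0.000558687)
  = -16.982591 / -7.489921 ≈ 2.267393

2.267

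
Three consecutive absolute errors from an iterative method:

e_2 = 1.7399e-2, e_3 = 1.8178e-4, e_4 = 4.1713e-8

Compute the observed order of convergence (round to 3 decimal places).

1.837

p ≈ ln(e_4/e_3) / ln(e_3/e_2)
  = ln(4.1713e-8/1.8178e-4) / ln(1.8178e-4/1.7399e-2)
  = ln(0.00022947) / ln(0.0104477)
  = -8.379738 / -4.561373 ≈ 1.837109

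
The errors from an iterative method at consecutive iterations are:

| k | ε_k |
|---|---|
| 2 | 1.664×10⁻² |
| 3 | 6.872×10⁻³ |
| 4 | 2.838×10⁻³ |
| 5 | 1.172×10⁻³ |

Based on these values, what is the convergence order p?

1

Consecutive ratios: ε_5/ε_4 = 1.172×10⁻³/2.838×10⁻³ = 0.412967, ε_4/ε_3 = 2.838×10⁻³/6.872×10⁻³ = 0.41298.
p ≈ ln(0.412967)/ln(0.41298) = -0.8844/-0.8844 ≈ 1.00.
So the convergence is linear (order 1).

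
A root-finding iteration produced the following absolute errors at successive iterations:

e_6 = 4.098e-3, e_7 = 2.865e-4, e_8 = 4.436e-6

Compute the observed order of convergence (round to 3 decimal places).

p ≈ ln(e_8/e_7) / ln(e_7/e_6)
  = ln(4.436e-6/2.865e-4) / ln(2.865e-4/4.098e-3)
  = ln(0.0154834) / ln(0.0699122)
  = -4.167987 / -2.660515 ≈ 1.566609

1.567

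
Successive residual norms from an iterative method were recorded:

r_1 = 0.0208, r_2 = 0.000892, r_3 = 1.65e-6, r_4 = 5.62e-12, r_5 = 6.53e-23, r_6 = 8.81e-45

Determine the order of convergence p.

2

Consecutive ratios: r_6/r_5 = 8.81e-45/6.53e-23 = 1.34916e-22, r_5/r_4 = 6.53e-23/5.62e-12 = 1.16192e-11.
p ≈ ln(1.34916e-22)/ln(1.16192e-11) = -50.3574/-25.1784 ≈ 2.00.
So the convergence is quadratic (order 2).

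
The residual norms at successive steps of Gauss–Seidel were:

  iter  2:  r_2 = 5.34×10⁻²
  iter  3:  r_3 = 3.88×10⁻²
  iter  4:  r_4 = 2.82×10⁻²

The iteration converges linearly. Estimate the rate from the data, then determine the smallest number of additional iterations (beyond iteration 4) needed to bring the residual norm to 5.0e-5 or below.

Rate ρ ≈ r_4/r_3 = 2.82×10⁻²/3.88×10⁻² = 0.7268.
After j more steps, r_{4+j} ≈ 2.82×10⁻²·ρ^j; need ρ^j ≤ 5.0e-5/2.82×10⁻² = 0.00177305.
j ≥ ln(0.00177305)/ln(0.7268) = -6.3351/-0.31910 = 19.853.
So 20 more iterations are needed.

20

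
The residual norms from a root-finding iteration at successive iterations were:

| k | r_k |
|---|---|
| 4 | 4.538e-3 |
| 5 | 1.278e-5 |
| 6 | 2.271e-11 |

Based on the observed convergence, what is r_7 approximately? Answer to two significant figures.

2.5e-24

First estimate the order: p ≈ ln(r_6/r_5) / ln(r_5/r_4) = ln(2.271e-11/1.278e-5)/ln(1.278e-5/4.538e-3) = ln(1.777e-06)/ln(0.00281622) ≈ 2.2547.
Then r_7 ≈ r_6·(r_6/r_5)^p = 2.271e-11·(1.777e-06)^2.2547 = 2.271e-11·1.08335e-13 ≈ 2.46e-24.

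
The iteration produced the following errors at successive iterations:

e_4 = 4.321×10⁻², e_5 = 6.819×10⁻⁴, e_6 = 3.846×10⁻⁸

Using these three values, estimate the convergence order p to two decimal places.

2.36

p ≈ ln(e_6/e_5) / ln(e_5/e_4)
  = ln(3.846×10⁻⁸/6.819×10⁻⁴) / ln(6.819×10⁻⁴/4.321×10⁻²)
  = ln(5.64012e-05) / ln(0.0157811)
  = -9.78302 / -4.14894 ≈ 2.35796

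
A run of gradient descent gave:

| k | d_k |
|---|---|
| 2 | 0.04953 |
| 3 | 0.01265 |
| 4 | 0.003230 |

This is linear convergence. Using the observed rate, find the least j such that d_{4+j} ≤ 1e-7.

8

Rate ρ ≈ d_4/d_3 = 0.003230/0.01265 = 0.2553.
After j more steps, d_{4+j} ≈ 0.003230·ρ^j; need ρ^j ≤ 1e-7/0.003230 = 3.09598e-05.
j ≥ ln(3.09598e-05)/ln(0.2553) = -10.3828/-1.36532 = 7.605.
So 8 more iterations are needed.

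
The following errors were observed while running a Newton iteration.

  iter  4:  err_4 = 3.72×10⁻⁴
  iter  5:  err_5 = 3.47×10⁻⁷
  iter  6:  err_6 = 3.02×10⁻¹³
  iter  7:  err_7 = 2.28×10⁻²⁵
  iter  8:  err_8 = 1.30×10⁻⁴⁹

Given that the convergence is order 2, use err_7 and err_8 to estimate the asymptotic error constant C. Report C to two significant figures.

C ≈ err_8 / err_7^2
  = 1.30×10⁻⁴⁹ / (2.28×10⁻²⁵)^2
  = 1.30×10⁻⁴⁹ / 5.1984e-50 ≈ 2.5008

2.5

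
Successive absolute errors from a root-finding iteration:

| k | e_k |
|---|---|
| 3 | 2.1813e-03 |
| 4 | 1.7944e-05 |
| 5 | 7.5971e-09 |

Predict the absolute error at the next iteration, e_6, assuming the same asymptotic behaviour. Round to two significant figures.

2.6e-14

First estimate the order: p ≈ ln(e_5/e_4) / ln(e_4/e_3) = ln(7.5971e-09/1.7944e-05)/ln(1.7944e-05/2.1813e-03) = ln(0.000423378)/ln(0.00822629) ≈ 1.6180.
Then e_6 ≈ e_5·(e_5/e_4)^p = 7.5971e-09·(0.000423378)^1.6180 = 7.5971e-09·3.48375e-06 ≈ 2.647e-14.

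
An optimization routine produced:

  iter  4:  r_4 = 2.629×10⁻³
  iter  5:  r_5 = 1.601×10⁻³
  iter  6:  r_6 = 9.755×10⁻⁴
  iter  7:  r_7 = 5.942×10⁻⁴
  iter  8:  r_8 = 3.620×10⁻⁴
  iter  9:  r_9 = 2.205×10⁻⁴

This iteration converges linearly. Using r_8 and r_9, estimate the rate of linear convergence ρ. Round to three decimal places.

ρ ≈ r_9/r_8 = 2.205×10⁻⁴/3.620×10⁻⁴ = 0.60912

0.609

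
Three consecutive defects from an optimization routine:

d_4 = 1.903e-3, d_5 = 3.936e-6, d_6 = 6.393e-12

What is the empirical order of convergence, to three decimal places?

2.157

p ≈ ln(d_6/d_5) / ln(d_5/d_4)
  = ln(6.393e-12/3.936e-6) / ln(3.936e-6/1.903e-3)
  = ln(1.62424e-06) / ln(0.00206831)
  = -13.330471 / -6.181023 ≈ 2.156677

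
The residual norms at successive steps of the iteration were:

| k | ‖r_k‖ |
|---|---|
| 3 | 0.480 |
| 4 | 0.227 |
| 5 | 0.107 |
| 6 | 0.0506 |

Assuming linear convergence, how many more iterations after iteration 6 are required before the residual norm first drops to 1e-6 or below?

15

Rate ρ ≈ ‖r_6‖/‖r_5‖ = 0.0506/0.107 = 0.4729.
After j more steps, ‖r_{6+j}‖ ≈ 0.0506·ρ^j; need ρ^j ≤ 1e-6/0.0506 = 1.97628e-05.
j ≥ ln(1.97628e-05)/ln(0.4729) = -10.8317/-0.74887 = 14.464.
So 15 more iterations are needed.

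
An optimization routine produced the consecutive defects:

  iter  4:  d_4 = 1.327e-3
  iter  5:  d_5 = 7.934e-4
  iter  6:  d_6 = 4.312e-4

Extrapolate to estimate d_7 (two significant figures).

First estimate the order: p ≈ ln(d_6/d_5) / ln(d_5/d_4) = ln(4.312e-4/7.934e-4)/ln(7.934e-4/1.327e-3) = ln(0.543484)/ln(0.59789) ≈ 1.1855.
Then d_7 ≈ d_6·(d_6/d_5)^p = 4.312e-4·(0.543484)^1.1855 = 4.312e-4·0.48536 ≈ 0.0002093.

2.1e-4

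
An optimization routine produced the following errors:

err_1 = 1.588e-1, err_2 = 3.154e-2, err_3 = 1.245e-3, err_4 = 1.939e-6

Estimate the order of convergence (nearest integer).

Consecutive ratios: err_4/err_3 = 1.939e-6/1.245e-3 = 0.00155743, err_3/err_2 = 1.245e-3/3.154e-2 = 0.0394737.
p ≈ ln(0.00155743)/ln(0.0394737) = -6.4647/-3.2321 ≈ 2.00.
So the convergence is quadratic (order 2).

2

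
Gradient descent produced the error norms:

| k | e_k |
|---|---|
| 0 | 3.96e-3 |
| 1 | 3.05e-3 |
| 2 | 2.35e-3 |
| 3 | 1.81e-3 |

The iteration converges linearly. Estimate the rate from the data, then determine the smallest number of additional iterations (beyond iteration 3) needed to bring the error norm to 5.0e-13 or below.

Rate ρ ≈ e_3/e_2 = 1.81e-3/2.35e-3 = 0.7702.
After j more steps, e_{3+j} ≈ 1.81e-3·ρ^j; need ρ^j ≤ 5.0e-13/1.81e-3 = 2.76243e-10.
j ≥ ln(2.76243e-10)/ln(0.7702) = -22.0097/-0.26111 = 84.293.
So 85 more iterations are needed.

85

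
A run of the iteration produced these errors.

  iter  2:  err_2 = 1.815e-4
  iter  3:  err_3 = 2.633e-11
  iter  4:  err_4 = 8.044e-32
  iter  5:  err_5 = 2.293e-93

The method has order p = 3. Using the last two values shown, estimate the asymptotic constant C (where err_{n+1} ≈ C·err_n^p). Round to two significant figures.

C ≈ err_5 / err_4^3
  = 2.293e-93 / (8.044e-32)^3
  = 2.293e-93 / 5.20495e-94 ≈ 4.4054

4.4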